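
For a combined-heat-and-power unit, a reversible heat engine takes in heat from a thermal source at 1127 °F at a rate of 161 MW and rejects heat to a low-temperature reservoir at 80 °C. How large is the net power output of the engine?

T_H = 1127 °F → (1127 − 32) × 5/9 = 608.33 °C = 881.48 K.
T_C = 80 °C → 80 + 273.15 = 353.15 K.
The Carnot efficiency is η = 1 − T_C/T_H = 1 − 353.15/881.48 = 0.5994.
W = η·Q_H = 0.5994 × 161 = 96.5 MW.

Ẇ ≈ 96.5 MW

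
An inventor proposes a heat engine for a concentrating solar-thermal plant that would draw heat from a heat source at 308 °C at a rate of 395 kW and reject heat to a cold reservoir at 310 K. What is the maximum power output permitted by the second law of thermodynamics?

T_H = 308 °C → 308 + 273.15 = 581.15 K.
No engine can exceed the Carnot limit: η_max = 1 − T_C/T_H = 1 − 310.00/581.15 = 0.4666.
W_max = η_max · Q_H = 0.4666 × 395 = 184 kW.

Ẇ_max ≈ 184 kW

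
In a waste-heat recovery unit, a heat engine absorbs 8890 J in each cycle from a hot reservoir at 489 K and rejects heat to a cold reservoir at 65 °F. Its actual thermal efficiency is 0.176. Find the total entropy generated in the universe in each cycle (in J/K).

T_C = 65 °F → (65 − 32) × 5/9 = 18.33 °C = 291.48 K.
W = η·Q_H = 0.176 × 8890 = 1565 J, so Q_C = Q_H − W = 7325 J.
The hot reservoir loses entropy Q_H/T_H = 8890/489.00 = 18.18 J/K; the cold reservoir gains Q_C/T_C = 7325/291.48 = 25.13 J/K.
ΔS_univ = −Q_H/T_H + Q_C/T_C = 6.951 J/K (> 0, since η = 0.176 < η_Carnot = 0.404).

ΔS_univ ≈ 6.951 J/K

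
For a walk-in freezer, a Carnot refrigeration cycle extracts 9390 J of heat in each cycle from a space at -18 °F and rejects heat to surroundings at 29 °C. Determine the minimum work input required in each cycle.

T_H = 29 °C → 29 + 273.15 = 302.15 K.
T_C = -18 °F → (-18 − 32) × 5/9 = -27.78 °C = 245.37 K.
Carnot COP: COP_R = T_C/(T_H − T_C) = 245.37/56.78 = 4.3216.
W = Q_C/COP_R = 9390/4.3216 = 2173 J.

W_in ≈ 2173 J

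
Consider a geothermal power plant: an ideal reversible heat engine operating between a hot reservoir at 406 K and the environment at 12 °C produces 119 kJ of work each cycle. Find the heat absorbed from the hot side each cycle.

T_C = 12 °C → 12 + 273.15 = 285.15 K.
Since the cycle is reversible, η = 1 − T_C/T_H = 1 − 285.15/406.00 = 0.2977.
Q_H = W/η = 119/0.2977 = 399.8 kJ.

Q_H ≈ 399.8 kJ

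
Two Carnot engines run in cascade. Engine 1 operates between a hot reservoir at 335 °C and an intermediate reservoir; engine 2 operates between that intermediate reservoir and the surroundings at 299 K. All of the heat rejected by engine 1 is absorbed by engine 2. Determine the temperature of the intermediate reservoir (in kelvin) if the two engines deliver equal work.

T_H = 335 °C → 335 + 273.15 = 608.15 K.
For reversible stages Q_m = Q_H·(T_m/T_H). Setting W₁ = Q_H(1 − T_m/T_H) equal to W₂ = Q_m(1 − T_C/T_m) = Q_H·(T_m − T_C)/T_H gives T_H − T_m = T_m − T_C, so T_m = (T_H + T_C)/2 = (608.15 + 299.00)/2 = 453.6 K.

T_m ≈ 453.6 K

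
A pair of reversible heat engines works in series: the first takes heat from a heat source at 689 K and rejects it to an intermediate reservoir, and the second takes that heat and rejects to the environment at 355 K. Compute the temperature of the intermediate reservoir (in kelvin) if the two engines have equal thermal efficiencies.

Equal efficiencies require 1 − T_m/T_H = 1 − T_C/T_m, i.e. T_m/T_H = T_C/T_m, so T_m = √(T_H·T_C) = √(689.00 × 355.00) = 494.6 K.

T_m ≈ 494.6 K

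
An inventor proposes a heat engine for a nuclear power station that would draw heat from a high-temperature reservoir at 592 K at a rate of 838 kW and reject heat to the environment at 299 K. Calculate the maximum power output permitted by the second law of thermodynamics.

Ẇ_max ≈ 415 kW

The second-law ceiling is the Carnot efficiency, η_max = 1 − T_C/T_H = 1 − 299.00/592.00 = 0.4949.
W_max = η_max · Q_H = 0.4949 × 838 = 415 kW.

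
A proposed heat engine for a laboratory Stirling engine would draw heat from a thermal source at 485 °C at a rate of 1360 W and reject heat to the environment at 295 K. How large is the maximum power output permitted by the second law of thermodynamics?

Ẇ_max ≈ 831 W

T_H = 485 °C → 485 + 273.15 = 758.15 K.
By the Carnot theorem, η_max = 1 − T_C/T_H = 1 − 295.00/758.15 = 0.6109.
W_max = η_max · Q_H = 0.6109 × 1360 = 831 W.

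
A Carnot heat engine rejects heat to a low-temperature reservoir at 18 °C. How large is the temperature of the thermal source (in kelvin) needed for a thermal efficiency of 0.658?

T_C = 18 °C → 18 + 273.15 = 291.15 K.
From η = 1 − T_C/T_H, solving for T_H gives T_H = T_C/(1 − η) = 291.15/(1 − 0.658) = 851.3 K.

T_H ≈ 851.3 K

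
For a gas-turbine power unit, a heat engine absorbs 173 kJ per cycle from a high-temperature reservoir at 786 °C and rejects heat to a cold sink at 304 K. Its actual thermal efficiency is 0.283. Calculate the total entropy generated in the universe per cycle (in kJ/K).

ΔS_univ ≈ 0.2447 kJ/K

T_H = 786 °C → 786 + 273.15 = 1059.15 K.
W = η·Q_H = 0.283 × 173 = 48.96 kJ, so Q_C = Q_H − W = 124.0 kJ.
The hot reservoir loses entropy Q_H/T_H = 173/1059.15 = 0.1633 kJ/K; the cold reservoir gains Q_C/T_C = 124.0/304.00 = 0.4080 kJ/K.
ΔS_univ = −Q_H/T_H + Q_C/T_C = 0.2447 kJ/K (> 0, since η = 0.283 < η_Carnot = 0.713).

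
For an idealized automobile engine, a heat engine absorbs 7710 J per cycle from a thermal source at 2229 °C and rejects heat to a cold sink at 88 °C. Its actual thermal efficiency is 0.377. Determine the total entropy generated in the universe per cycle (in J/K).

T_H = 2229 °C → 2229 + 273.15 = 2502.15 K.
T_C = 88 °C → 88 + 273.15 = 361.15 K.
W = η·Q_H = 0.377 × 7710 = 2907 J, so Q_C = Q_H − W = 4803 J.
Reservoir entropy changes: ΔS_H = −Q_H/T_H = −7710/2502.15 = -3.081 J/K and ΔS_C = +Q_C/T_C = 4803/361.15 = 13.30 J/K.
ΔS_univ = −Q_H/T_H + Q_C/T_C = 10.22 J/K (> 0, since η = 0.377 < η_Carnot = 0.856).

ΔS_univ ≈ 10.22 J/K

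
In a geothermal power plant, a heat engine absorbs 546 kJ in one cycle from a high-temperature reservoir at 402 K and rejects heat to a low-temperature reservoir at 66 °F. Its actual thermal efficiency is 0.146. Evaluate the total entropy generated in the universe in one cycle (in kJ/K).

T_C = 66 °F → (66 − 32) × 5/9 = 18.89 °C = 292.04 K.
W = η·Q_H = 0.146 × 546 = 79.72 kJ, so Q_C = Q_H − W = 466.3 kJ.
Reservoir entropy changes: ΔS_H = −Q_H/T_H = −546/402.00 = -1.358 kJ/K and ΔS_C = +Q_C/T_C = 466.3/292.04 = 1.597 kJ/K.
ΔS_univ = −Q_H/T_H + Q_C/T_C = 0.238 kJ/K (> 0, since η = 0.146 < η_Carnot = 0.274).

ΔS_univ ≈ 0.238 kJ/K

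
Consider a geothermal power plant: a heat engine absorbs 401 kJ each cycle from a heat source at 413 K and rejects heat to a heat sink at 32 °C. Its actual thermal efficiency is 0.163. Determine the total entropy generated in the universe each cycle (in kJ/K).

ΔS_univ ≈ 0.1290 kJ/K

T_C = 32 °C → 32 + 273.15 = 305.15 K.
W = η·Q_H = 0.163 × 401 = 65.36 kJ, so Q_C = Q_H − W = 335.6 kJ.
Entropy balance on the reservoirs: −Q_H/T_H = -0.9709 kJ/K, +Q_C/T_C = 1.100 kJ/K.
ΔS_univ = −Q_H/T_H + Q_C/T_C = 0.1290 kJ/K (> 0, since η = 0.163 < η_Carnot = 0.261).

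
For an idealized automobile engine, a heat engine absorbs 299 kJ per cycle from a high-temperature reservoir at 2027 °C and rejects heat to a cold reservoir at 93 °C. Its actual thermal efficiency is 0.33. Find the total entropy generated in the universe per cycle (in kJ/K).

T_H = 2027 °C → 2027 + 273.15 = 2300.15 K.
T_C = 93 °C → 93 + 273.15 = 366.15 K.
W = η·Q_H = 0.33 × 299 = 98.67 kJ, so Q_C = Q_H − W = 200.3 kJ.
Entropy balance on the reservoirs: −Q_H/T_H = -0.1300 kJ/K, +Q_C/T_C = 0.5471 kJ/K.
ΔS_univ = −Q_H/T_H + Q_C/T_C = 0.417 kJ/K (> 0, since η = 0.33 < η_Carnot = 0.841).

ΔS_univ ≈ 0.417 kJ/K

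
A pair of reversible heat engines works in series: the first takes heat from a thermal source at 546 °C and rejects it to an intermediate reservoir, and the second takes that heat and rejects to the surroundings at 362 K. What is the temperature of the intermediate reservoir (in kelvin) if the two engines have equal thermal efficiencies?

T_m ≈ 545 K

T_H = 546 °C → 546 + 273.15 = 819.15 K.
Equal efficiencies require 1 − T_m/T_H = 1 − T_C/T_m, i.e. T_m/T_H = T_C/T_m, so T_m = √(T_H·T_C) = √(819.15 × 362.00) = 545 K.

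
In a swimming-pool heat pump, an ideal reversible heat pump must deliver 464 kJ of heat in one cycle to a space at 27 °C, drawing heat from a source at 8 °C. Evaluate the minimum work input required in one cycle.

W_in ≈ 29.37 kJ

T_H = 27 °C → 27 + 273.15 = 300.15 K.
T_C = 8 °C → 8 + 273.15 = 281.15 K.
COP_HP = T_H/(T_H − T_C) = 300.15/19.00 = 15.7974.
W = Q_H/COP_HP = 464/15.7974 = 29.37 kJ.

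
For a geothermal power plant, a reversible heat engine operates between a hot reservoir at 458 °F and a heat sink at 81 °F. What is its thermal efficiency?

T_H = 458 °F → (458 − 32) × 5/9 = 236.67 °C = 509.82 K.
T_C = 81 °F → (81 − 32) × 5/9 = 27.22 °C = 300.37 K.
For a reversible engine, η = 1 − T_C/T_H = 1 − 300.37/509.82 = 0.411.

η ≈ 0.411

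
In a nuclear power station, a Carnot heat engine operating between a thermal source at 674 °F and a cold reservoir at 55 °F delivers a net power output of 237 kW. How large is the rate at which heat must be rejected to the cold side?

Q̇_C ≈ 197.1 kW

T_H = 674 °F → (674 − 32) × 5/9 = 356.67 °C = 629.82 K.
T_C = 55 °F → (55 − 32) × 5/9 = 12.78 °C = 285.93 K.
For a reversible engine, η = 1 − T_C/T_H = 1 − 285.93/629.82 = 0.5460.
Since Q_C/Q_H = T_C/T_H and Q_H = W/η, Q_C = W·T_C/(T_H − T_C) = 237 × 285.93/343.89 = 197.1 kW.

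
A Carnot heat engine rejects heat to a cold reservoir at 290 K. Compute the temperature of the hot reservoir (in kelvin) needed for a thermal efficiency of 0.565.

T_H ≈ 667 K

From η = 1 − T_C/T_H, solving for T_H gives T_H = T_C/(1 − η) = 290.00/(1 − 0.565) = 667 K.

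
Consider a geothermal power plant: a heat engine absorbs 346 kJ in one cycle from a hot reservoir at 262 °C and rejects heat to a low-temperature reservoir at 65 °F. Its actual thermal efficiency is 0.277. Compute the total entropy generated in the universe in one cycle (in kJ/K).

ΔS_univ ≈ 0.212 kJ/K

T_H = 262 °C → 262 + 273.15 = 535.15 K.
T_C = 65 °F → (65 − 32) × 5/9 = 18.33 °C = 291.48 K.
W = η·Q_H = 0.277 × 346 = 95.84 kJ, so Q_C = Q_H − W = 250.2 kJ.
Reservoir entropy changes: ΔS_H = −Q_H/T_H = −346/535.15 = -0.6465 kJ/K and ΔS_C = +Q_C/T_C = 250.2/291.48 = 0.8582 kJ/K.
ΔS_univ = −Q_H/T_H + Q_C/T_C = 0.212 kJ/K (> 0, since η = 0.277 < η_Carnot = 0.455).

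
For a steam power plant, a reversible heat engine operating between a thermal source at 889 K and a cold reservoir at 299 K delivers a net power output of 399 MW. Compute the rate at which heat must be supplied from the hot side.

Since the cycle is reversible, η = 1 − T_C/T_H = 1 − 299.00/889.00 = 0.6637.
Q_H = W/η = 399/0.6637 = 601 MW.

Q̇_H ≈ 601 MW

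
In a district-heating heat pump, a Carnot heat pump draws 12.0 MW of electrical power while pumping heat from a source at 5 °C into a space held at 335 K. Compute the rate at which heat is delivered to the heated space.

T_C = 5 °C → 5 + 273.15 = 278.15 K.
For a reversible heat pump, COP_HP = T_H/(T_H − T_C) = 335.00/56.85 = 5.8927.
Q_H = COP_HP · W = 5.8927 × 12.0 = 70.7 MW.

Q̇_H ≈ 70.7 MW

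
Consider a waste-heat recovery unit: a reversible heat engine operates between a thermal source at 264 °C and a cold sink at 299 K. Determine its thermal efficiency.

η ≈ 0.443

T_H = 264 °C → 264 + 273.15 = 537.15 K.
Since the cycle is reversible, η = 1 − T_C/T_H = 1 − 299.00/537.15 = 0.443.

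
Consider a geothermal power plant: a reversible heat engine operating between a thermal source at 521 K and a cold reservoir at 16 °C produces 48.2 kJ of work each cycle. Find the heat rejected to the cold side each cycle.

T_C = 16 °C → 16 + 273.15 = 289.15 K.
For a reversible engine, η = 1 − T_C/T_H = 1 − 289.15/521.00 = 0.4450.
Since Q_C/Q_H = T_C/T_H and Q_H = W/η, Q_C = W·T_C/(T_H − T_C) = 48.2 × 289.15/231.85 = 60.11 kJ.

Q_C ≈ 60.11 kJ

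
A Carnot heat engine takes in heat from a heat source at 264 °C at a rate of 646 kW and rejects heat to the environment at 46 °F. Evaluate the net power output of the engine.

Ẇ ≈ 308 kW

T_H = 264 °C → 264 + 273.15 = 537.15 K.
T_C = 46 °F → (46 − 32) × 5/9 = 7.78 °C = 280.93 K.
For a reversible engine, η = 1 − T_C/T_H = 1 − 280.93/537.15 = 0.4770.
W = η·Q_H = 0.4770 × 646 = 308 kW.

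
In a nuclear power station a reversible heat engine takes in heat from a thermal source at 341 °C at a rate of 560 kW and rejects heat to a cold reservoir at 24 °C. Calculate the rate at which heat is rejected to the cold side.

T_H = 341 °C → 341 + 273.15 = 614.15 K.
T_C = 24 °C → 24 + 273.15 = 297.15 K.
For a reversible engine, η = 1 − T_C/T_H = 1 − 297.15/614.15 = 0.5162.
For a reversible cycle Q_C/Q_H = T_C/T_H, so Q_C = 560 × 297.15/614.15 = 271 kW.

Q̇_C ≈ 271 kW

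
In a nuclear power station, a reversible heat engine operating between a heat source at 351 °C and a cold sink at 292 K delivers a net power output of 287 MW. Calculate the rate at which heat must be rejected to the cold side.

T_H = 351 °C → 351 + 273.15 = 624.15 K.
Carnot efficiency: η = 1 − T_C/T_H = 1 − 292.00/624.15 = 0.5322.
Since Q_C/Q_H = T_C/T_H and Q_H = W/η, Q_C = W·T_C/(T_H − T_C) = 287 × 292.00/332.15 = 252 MW.

Q̇_C ≈ 252 MW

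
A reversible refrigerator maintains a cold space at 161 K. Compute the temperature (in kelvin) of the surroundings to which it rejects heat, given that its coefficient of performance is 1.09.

COP_R = T_C/(T_H − T_C) ⇒ T_H = T_C·(1 + 1/COP_R) = 161.00 × (1 + 1/1.09) = 308.7 K.

T_H ≈ 308.7 K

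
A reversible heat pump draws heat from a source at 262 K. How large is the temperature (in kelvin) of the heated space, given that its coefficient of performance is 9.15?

COP_HP = T_H/(T_H − T_C) ⇒ T_H = T_C·COP_HP/(COP_HP − 1) = 262.00 × 9.15/(9.15 − 1) = 294 K.

T_H ≈ 294 K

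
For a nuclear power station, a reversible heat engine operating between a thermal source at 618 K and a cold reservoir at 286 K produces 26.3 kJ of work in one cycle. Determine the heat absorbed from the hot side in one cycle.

η_rev = 1 − T_C/T_H = 1 − 286.00/618.00 = 0.5372.
Q_H = W/η = 26.3/0.5372 = 49.0 kJ.

Q_H ≈ 49.0 kJ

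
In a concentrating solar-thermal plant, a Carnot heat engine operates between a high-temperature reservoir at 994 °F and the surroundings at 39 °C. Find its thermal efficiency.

T_H = 994 °F → (994 − 32) × 5/9 = 534.44 °C = 807.59 K.
T_C = 39 °C → 39 + 273.15 = 312.15 K.
For a reversible engine, η = 1 − T_C/T_H = 1 − 312.15/807.59 = 0.6135.

η ≈ 0.6135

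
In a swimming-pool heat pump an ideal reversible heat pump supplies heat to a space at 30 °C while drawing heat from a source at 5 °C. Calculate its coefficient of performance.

COP_HP ≈ 12.1

T_H = 30 °C → 30 + 273.15 = 303.15 K.
T_C = 5 °C → 5 + 273.15 = 278.15 K.
The Carnot heat-pump COP is COP_HP = T_H/(T_H − T_C) = 303.15/(303.15 − 278.15) = 12.1.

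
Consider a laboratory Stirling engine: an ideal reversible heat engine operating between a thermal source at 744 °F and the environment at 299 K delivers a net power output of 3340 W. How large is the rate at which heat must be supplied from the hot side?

T_H = 744 °F → (744 − 32) × 5/9 = 395.56 °C = 668.71 K.
η_rev = 1 − T_C/T_H = 1 − 299.00/668.71 = 0.5529.
Q_H = W/η = 3340/0.5529 = 6040 W.

Q̇_H ≈ 6040 W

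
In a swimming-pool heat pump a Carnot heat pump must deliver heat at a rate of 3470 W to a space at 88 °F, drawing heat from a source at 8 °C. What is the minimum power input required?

T_H = 88 °F → (88 − 32) × 5/9 = 31.11 °C = 304.26 K.
T_C = 8 °C → 8 + 273.15 = 281.15 K.
The Carnot heat-pump COP is COP_HP = T_H/(T_H − T_C) = 304.26/23.11 = 13.1651.
W = Q_H/COP_HP = 3470/13.1651 = 264 W.

Ẇ_in ≈ 264 W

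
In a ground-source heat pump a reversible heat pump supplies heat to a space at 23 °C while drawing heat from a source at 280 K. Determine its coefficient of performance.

T_H = 23 °C → 23 + 273.15 = 296.15 K.
For a reversible heat pump, COP_HP = T_H/(T_H − T_C) = 296.15/(296.15 − 280.00) = 18.34.

COP_HP ≈ 18.34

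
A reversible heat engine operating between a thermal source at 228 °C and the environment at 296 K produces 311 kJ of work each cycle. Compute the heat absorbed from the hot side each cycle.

T_H = 228 °C → 228 + 273.15 = 501.15 K.
For a reversible engine, η = 1 − T_C/T_H = 1 − 296.00/501.15 = 0.4094.
Q_H = W/η = 311/0.4094 = 760 kJ.

Q_H ≈ 760 kJ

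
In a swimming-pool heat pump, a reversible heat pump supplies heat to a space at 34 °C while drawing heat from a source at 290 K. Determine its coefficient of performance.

COP_HP ≈ 17.91

T_H = 34 °C → 34 + 273.15 = 307.15 K.
For a reversible heat pump, COP_HP = T_H/(T_H − T_C) = 307.15/(307.15 − 290.00) = 17.91.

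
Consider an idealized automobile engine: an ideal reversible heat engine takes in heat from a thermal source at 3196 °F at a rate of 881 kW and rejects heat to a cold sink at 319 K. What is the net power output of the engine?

T_H = 3196 °F → (3196 − 32) × 5/9 = 1757.78 °C = 2030.93 K.
The Carnot efficiency is η = 1 − T_C/T_H = 1 − 319.00/2030.93 = 0.8429.
W = η·Q_H = 0.8429 × 881 = 743 kW.

Ẇ ≈ 743 kW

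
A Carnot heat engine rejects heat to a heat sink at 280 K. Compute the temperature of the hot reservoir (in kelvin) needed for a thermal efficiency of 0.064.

From η = 1 − T_C/T_H, solving for T_H gives T_H = T_C/(1 − η) = 280.00/(1 − 0.064) = 299 K.

T_H ≈ 299 K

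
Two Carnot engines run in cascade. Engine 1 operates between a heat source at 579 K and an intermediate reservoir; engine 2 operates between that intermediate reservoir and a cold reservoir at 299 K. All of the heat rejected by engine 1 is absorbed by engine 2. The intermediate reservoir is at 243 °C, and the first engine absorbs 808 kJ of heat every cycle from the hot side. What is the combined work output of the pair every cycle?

Two reversible stages in series are equivalent to a single Carnot engine between T_H and T_C, so η_total = 1 − T_C/T_H = 1 − 299.00/579.00 = 0.4836.
W_total = η_total · Q_H = 0.4836 × 808 = 391 kJ.

W_total ≈ 391 kJ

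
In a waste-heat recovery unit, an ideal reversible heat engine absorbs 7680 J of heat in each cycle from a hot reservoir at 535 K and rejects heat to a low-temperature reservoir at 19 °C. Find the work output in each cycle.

T_C = 19 °C → 19 + 273.15 = 292.15 K.
Carnot efficiency: η = 1 − T_C/T_H = 1 − 292.15/535.00 = 0.4539.
W = η·Q_H = 0.4539 × 7680 = 3486 J.

W ≈ 3486 J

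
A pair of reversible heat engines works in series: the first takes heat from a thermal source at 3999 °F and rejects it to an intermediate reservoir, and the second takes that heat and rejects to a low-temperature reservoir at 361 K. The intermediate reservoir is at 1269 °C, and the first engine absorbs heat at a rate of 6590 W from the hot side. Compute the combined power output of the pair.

T_H = 3999 °F → (3999 − 32) × 5/9 = 2203.89 °C = 2477.04 K.
Two reversible stages in series are equivalent to a single Carnot engine between T_H and T_C, so η_total = 1 − T_C/T_H = 1 − 361.00/2477.04 = 0.8543.
W_total = η_total · Q_H = 0.8543 × 6590 = 5630 W.

Ẇ_total ≈ 5630 W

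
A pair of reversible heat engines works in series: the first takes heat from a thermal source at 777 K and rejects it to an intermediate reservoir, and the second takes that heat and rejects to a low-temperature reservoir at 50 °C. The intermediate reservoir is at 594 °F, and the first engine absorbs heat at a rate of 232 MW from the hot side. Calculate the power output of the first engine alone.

T_C = 50 °C → 50 + 273.15 = 323.15 K.
T_m = 594 °F → (594 − 32) × 5/9 = 312.22 °C = 585.37 K.
First-stage efficiency η₁ = 1 − T_m/T_H = 1 − 585.37/777.00 = 0.2466.
W₁ = η₁·Q_H = 0.2466 × 232 = 57.22 MW.

Ẇ₁ ≈ 57.22 MW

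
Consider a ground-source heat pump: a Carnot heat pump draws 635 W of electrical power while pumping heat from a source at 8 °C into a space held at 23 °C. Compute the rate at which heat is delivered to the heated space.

Q̇_H ≈ 12500 W

T_H = 23 °C → 23 + 273.15 = 296.15 K.
T_C = 8 °C → 8 + 273.15 = 281.15 K.
COP_HP = T_H/(T_H − T_C) = 296.15/15.00 = 19.7433.
Q_H = COP_HP · W = 19.7433 × 635 = 12500 W.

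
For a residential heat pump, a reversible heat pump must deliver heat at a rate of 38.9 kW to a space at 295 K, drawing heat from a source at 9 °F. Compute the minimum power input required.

T_C = 9 °F → (9 − 32) × 5/9 = -12.78 °C = 260.37 K.
COP_HP = T_H/(T_H − T_C) = 295.00/34.63 = 8.5192.
W = Q_H/COP_HP = 38.9/8.5192 = 4.57 kW.

Ẇ_in ≈ 4.57 kW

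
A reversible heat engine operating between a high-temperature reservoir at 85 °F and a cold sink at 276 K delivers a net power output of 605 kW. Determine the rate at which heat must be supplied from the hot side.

T_H = 85 °F → (85 − 32) × 5/9 = 29.44 °C = 302.59 K.
η_rev = 1 − T_C/T_H = 1 − 276.00/302.59 = 0.0879.
Q_H = W/η = 605/0.0879 = 6880 kW.

Q̇_H ≈ 6880 kW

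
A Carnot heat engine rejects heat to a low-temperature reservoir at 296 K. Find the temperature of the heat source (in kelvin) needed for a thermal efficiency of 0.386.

From η = 1 − T_C/T_H, solving for T_H gives T_H = T_C/(1 − η) = 296.00/(1 − 0.386) = 482 K.

T_H ≈ 482 K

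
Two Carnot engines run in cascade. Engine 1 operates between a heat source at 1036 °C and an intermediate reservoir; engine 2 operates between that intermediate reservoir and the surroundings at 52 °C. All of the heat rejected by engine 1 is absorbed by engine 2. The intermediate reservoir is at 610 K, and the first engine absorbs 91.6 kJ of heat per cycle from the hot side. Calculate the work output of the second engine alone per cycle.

T_H = 1036 °C → 1036 + 273.15 = 1309.15 K.
T_C = 52 °C → 52 + 273.15 = 325.15 K.
Heat entering the second stage: Q_m = Q_H·(T_m/T_H) = 91.6 × 610.00/1309.15 = 42.68 kJ.
Second-stage efficiency η₂ = 1 − T_C/T_m = 1 − 325.15/610.00 = 0.4670, so W₂ = η₂·Q_m = 19.93 kJ.

W₂ ≈ 19.93 kJ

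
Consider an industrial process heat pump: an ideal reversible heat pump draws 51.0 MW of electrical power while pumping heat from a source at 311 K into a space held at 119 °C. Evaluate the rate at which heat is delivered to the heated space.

T_H = 119 °C → 119 + 273.15 = 392.15 K.
Reversible heating COP: COP_HP = T_H/(T_H − T_C) = 392.15/81.15 = 4.8324.
Q_H = COP_HP · W = 4.8324 × 51.0 = 246 MW.

Q̇_H ≈ 246 MW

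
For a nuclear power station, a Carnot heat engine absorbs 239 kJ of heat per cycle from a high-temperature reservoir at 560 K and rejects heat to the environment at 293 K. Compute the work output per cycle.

W ≈ 114 kJ

For a reversible engine, η = 1 − T_C/T_H = 1 − 293.00/560.00 = 0.4768.
W = η·Q_H = 0.4768 × 239 = 114 kJ.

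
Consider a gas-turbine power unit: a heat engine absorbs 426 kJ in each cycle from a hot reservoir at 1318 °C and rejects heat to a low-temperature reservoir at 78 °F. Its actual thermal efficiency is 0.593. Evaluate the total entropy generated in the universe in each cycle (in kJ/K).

ΔS_univ ≈ 0.313 kJ/K

T_H = 1318 °C → 1318 + 273.15 = 1591.15 K.
T_C = 78 °F → (78 − 32) × 5/9 = 25.56 °C = 298.71 K.
W = η·Q_H = 0.593 × 426 = 252.6 kJ, so Q_C = Q_H − W = 173.4 kJ.
Entropy balance on the reservoirs: −Q_H/T_H = -0.2677 kJ/K, +Q_C/T_C = 0.5804 kJ/K.
ΔS_univ = −Q_H/T_H + Q_C/T_C = 0.313 kJ/K (> 0, since η = 0.593 < η_Carnot = 0.812).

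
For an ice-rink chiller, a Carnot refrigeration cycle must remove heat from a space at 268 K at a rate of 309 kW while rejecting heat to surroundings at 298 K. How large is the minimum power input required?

Ẇ_in ≈ 34.6 kW

The reversible coefficient of performance is COP_R = T_C/(T_H − T_C) = 268.00/30.00 = 8.9333.
W = Q_C/COP_R = 309/8.9333 = 34.6 kW.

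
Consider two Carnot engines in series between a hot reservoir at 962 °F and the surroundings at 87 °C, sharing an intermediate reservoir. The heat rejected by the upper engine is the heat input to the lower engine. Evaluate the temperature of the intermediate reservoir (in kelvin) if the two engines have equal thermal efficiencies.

T_m ≈ 533.3 K

T_H = 962 °F → (962 − 32) × 5/9 = 516.67 °C = 789.82 K.
T_C = 87 °C → 87 + 273.15 = 360.15 K.
Equal efficiencies require 1 − T_m/T_H = 1 − T_C/T_m, i.e. T_m/T_H = T_C/T_m, so T_m = √(T_H·T_C) = √(789.82 × 360.15) = 533.3 K.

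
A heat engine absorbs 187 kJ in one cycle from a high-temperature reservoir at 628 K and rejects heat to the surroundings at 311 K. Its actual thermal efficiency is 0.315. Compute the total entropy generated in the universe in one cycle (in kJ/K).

ΔS_univ ≈ 0.1141 kJ/K

W = η·Q_H = 0.315 × 187 = 58.91 kJ, so Q_C = Q_H − W = 128.1 kJ.
The hot reservoir loses entropy Q_H/T_H = 187/628.00 = 0.2978 kJ/K; the cold reservoir gains Q_C/T_C = 128.1/311.00 = 0.4119 kJ/K.
ΔS_univ = −Q_H/T_H + Q_C/T_C = 0.1141 kJ/K (> 0, since η = 0.315 < η_Carnot = 0.505).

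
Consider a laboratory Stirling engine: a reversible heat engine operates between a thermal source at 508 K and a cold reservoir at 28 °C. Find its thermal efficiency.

T_C = 28 °C → 28 + 273.15 = 301.15 K.
The Carnot efficiency is η = 1 − T_C/T_H = 1 − 301.15/508.00 = 0.407.

η ≈ 0.407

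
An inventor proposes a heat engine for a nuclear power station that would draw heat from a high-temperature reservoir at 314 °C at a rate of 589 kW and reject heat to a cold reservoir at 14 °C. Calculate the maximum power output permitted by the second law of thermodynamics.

T_H = 314 °C → 314 + 273.15 = 587.15 K.
T_C = 14 °C → 14 + 273.15 = 287.15 K.
The upper bound on efficiency is η_max = 1 − T_C/T_H = 1 − 287.15/587.15 = 0.5109.
W_max = η_max · Q_H = 0.5109 × 589 = 300.9 kW.

Ẇ_max ≈ 300.9 kW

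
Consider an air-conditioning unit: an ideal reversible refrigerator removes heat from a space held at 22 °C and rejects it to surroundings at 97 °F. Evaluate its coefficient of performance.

COP_R ≈ 20.92

T_H = 97 °F → (97 − 32) × 5/9 = 36.11 °C = 309.26 K.
T_C = 22 °C → 22 + 273.15 = 295.15 K.
For a reversible refrigerator, COP_R = T_C/(T_H − T_C) = 295.15/(309.26 − 295.15) = 20.92.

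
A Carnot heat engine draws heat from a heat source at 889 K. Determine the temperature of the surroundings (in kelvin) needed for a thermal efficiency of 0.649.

T_C ≈ 312 K

From η = 1 − T_C/T_H, T_C = T_H·(1 − η) = 889.00 × (1 − 0.649) = 312 K.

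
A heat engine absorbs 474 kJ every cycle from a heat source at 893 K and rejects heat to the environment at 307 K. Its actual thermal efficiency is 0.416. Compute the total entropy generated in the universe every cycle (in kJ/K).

ΔS_univ ≈ 0.371 kJ/K

W = η·Q_H = 0.416 × 474 = 197.2 kJ, so Q_C = Q_H − W = 276.8 kJ.
Reservoir entropy changes: ΔS_H = −Q_H/T_H = −474/893.00 = -0.5308 kJ/K and ΔS_C = +Q_C/T_C = 276.8/307.00 = 0.9017 kJ/K.
ΔS_univ = −Q_H/T_H + Q_C/T_C = 0.371 kJ/K (> 0, since η = 0.416 < η_Carnot = 0.656).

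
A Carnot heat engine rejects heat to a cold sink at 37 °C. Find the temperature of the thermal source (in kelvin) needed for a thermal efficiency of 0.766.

T_C = 37 °C → 37 + 273.15 = 310.15 K.
From η = 1 − T_C/T_H, solving for T_H gives T_H = T_C/(1 − η) = 310.15/(1 − 0.766) = 1330 K.

T_H ≈ 1330 K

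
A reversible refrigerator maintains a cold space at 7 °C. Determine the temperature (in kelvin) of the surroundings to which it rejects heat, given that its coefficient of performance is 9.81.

T_H ≈ 309 K

T_C = 7 °C → 7 + 273.15 = 280.15 K.
COP_R = T_C/(T_H − T_C) ⇒ T_H = T_C·(1 + 1/COP_R) = 280.15 × (1 + 1/9.81) = 309 K.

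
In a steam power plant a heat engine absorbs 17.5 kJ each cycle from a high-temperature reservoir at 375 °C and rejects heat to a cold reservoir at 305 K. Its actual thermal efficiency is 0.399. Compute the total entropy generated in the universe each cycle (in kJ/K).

ΔS_univ ≈ 0.007484 kJ/K

T_H = 375 °C → 375 + 273.15 = 648.15 K.
W = η·Q_H = 0.399 × 17.5 = 6.982 kJ, so Q_C = Q_H − W = 10.52 kJ.
Reservoir entropy changes: ΔS_H = −Q_H/T_H = −17.5/648.15 = -0.02700 kJ/K and ΔS_C = +Q_C/T_C = 10.52/305.00 = 0.03448 kJ/K.
ΔS_univ = −Q_H/T_H + Q_C/T_C = 0.007484 kJ/K (> 0, since η = 0.399 < η_Carnot = 0.529).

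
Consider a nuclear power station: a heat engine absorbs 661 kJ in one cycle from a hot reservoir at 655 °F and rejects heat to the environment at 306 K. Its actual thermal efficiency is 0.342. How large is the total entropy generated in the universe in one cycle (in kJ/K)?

T_H = 655 °F → (655 − 32) × 5/9 = 346.11 °C = 619.26 K.
W = η·Q_H = 0.342 × 661 = 226.1 kJ, so Q_C = Q_H − W = 434.9 kJ.
The hot reservoir loses entropy Q_H/T_H = 661/619.26 = 1.067 kJ/K; the cold reservoir gains Q_C/T_C = 434.9/306.00 = 1.421 kJ/K.
ΔS_univ = −Q_H/T_H + Q_C/T_C = 0.3540 kJ/K (> 0, since η = 0.342 < η_Carnot = 0.506).

ΔS_univ ≈ 0.3540 kJ/K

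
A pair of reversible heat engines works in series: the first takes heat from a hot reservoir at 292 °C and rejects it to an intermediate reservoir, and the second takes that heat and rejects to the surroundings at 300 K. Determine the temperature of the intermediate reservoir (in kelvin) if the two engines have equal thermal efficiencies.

T_m ≈ 411.8 K

T_H = 292 °C → 292 + 273.15 = 565.15 K.
Equal efficiencies require 1 − T_m/T_H = 1 − T_C/T_m, i.e. T_m/T_H = T_C/T_m, so T_m = √(T_H·T_C) = √(565.15 × 300.00) = 411.8 K.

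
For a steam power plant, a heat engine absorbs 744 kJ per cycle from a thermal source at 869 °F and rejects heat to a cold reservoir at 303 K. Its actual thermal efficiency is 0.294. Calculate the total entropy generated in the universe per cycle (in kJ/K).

ΔS_univ ≈ 0.7256 kJ/K

T_H = 869 °F → (869 − 32) × 5/9 = 465.00 °C = 738.15 K.
W = η·Q_H = 0.294 × 744 = 218.7 kJ, so Q_C = Q_H − W = 525.3 kJ.
Reservoir entropy changes: ΔS_H = −Q_H/T_H = −744/738.15 = -1.008 kJ/K and ΔS_C = +Q_C/T_C = 525.3/303.00 = 1.734 kJ/K.
ΔS_univ = −Q_H/T_H + Q_C/T_C = 0.7256 kJ/K (> 0, since η = 0.294 < η_Carnot = 0.590).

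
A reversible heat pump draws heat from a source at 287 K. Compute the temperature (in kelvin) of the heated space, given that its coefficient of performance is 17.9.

T_H ≈ 304 K

COP_HP = T_H/(T_H − T_C) ⇒ T_H = T_C·COP_HP/(COP_HP − 1) = 287.00 × 17.9/(17.9 − 1) = 304 K.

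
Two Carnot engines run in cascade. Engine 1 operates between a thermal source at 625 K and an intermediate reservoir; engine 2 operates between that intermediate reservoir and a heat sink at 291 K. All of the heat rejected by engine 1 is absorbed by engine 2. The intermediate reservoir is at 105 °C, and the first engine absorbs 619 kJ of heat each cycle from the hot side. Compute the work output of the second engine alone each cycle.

W₂ ≈ 86.3 kJ

T_m = 105 °C → 105 + 273.15 = 378.15 K.
Heat entering the second stage: Q_m = Q_H·(T_m/T_H) = 619 × 378.15/625.00 = 375 kJ.
Second-stage efficiency η₂ = 1 − T_C/T_m = 1 − 291.00/378.15 = 0.2305, so W₂ = η₂·Q_m = 86.3 kJ.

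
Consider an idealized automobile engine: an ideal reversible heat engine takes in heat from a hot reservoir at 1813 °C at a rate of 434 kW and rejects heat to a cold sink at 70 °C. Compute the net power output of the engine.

T_H = 1813 °C → 1813 + 273.15 = 2086.15 K.
T_C = 70 °C → 70 + 273.15 = 343.15 K.
The Carnot efficiency is η = 1 − T_C/T_H = 1 − 343.15/2086.15 = 0.8355.
W = η·Q_H = 0.8355 × 434 = 363 kW.

Ẇ ≈ 363 kW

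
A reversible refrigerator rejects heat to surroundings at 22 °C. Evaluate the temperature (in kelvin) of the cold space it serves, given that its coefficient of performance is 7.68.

T_H = 22 °C → 22 + 273.15 = 295.15 K.
COP_R = T_C/(T_H − T_C) ⇒ T_C = T_H·COP_R/(1 + COP_R) = 295.15 × 7.68/(1 + 7.68) = 261 K.

T_C ≈ 261 K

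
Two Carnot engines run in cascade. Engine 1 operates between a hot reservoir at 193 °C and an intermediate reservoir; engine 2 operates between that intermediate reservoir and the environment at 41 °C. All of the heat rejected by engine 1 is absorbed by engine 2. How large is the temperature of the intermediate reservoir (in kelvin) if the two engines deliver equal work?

T_H = 193 °C → 193 + 273.15 = 466.15 K.
T_C = 41 °C → 41 + 273.15 = 314.15 K.
For reversible stages Q_m = Q_H·(T_m/T_H). Setting W₁ = Q_H(1 − T_m/T_H) equal to W₂ = Q_m(1 − T_C/T_m) = Q_H·(T_m − T_C)/T_H gives T_H − T_m = T_m − T_C, so T_m = (T_H + T_C)/2 = (466.15 + 314.15)/2 = 390.1 K.

T_m ≈ 390.1 K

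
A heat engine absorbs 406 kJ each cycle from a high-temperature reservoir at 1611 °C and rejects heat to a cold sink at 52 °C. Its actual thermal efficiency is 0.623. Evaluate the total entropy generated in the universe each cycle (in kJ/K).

T_H = 1611 °C → 1611 + 273.15 = 1884.15 K.
T_C = 52 °C → 52 + 273.15 = 325.15 K.
W = η·Q_H = 0.623 × 406 = 252.9 kJ, so Q_C = Q_H − W = 153.1 kJ.
Reservoir entropy changes: ΔS_H = −Q_H/T_H = −406/1884.15 = -0.2155 kJ/K and ΔS_C = +Q_C/T_C = 153.1/325.15 = 0.4707 kJ/K.
ΔS_univ = −Q_H/T_H + Q_C/T_C = 0.2553 kJ/K (> 0, since η = 0.623 < η_Carnot = 0.827).

ΔS_univ ≈ 0.2553 kJ/K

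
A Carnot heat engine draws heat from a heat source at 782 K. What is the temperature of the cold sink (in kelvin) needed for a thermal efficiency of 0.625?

T_C ≈ 293 K

From η = 1 − T_C/T_H, T_C = T_H·(1 − η) = 782.00 × (1 − 0.625) = 293 K.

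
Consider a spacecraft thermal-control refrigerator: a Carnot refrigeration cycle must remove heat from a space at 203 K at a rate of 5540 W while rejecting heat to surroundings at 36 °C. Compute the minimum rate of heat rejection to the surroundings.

Q̇_H ≈ 8437 W

T_H = 36 °C → 36 + 273.15 = 309.15 K.
For a reversible cycle Q_H/Q_C = T_H/T_C, so Q_H = Q_C·T_H/T_C = 5540 × 309.15/203.00 = 8437 W.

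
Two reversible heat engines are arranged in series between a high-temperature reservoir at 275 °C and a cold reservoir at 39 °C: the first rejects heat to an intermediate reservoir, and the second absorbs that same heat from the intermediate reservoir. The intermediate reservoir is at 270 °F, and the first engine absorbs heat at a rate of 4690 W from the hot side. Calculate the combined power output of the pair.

Ẇ_total ≈ 2019 W

T_H = 275 °C → 275 + 273.15 = 548.15 K.
T_C = 39 °C → 39 + 273.15 = 312.15 K.
Two reversible stages in series are equivalent to a single Carnot engine between T_H and T_C, so η_total = 1 − T_C/T_H = 1 − 312.15/548.15 = 0.4305.
W_total = η_total · Q_H = 0.4305 × 4690 = 2019 W.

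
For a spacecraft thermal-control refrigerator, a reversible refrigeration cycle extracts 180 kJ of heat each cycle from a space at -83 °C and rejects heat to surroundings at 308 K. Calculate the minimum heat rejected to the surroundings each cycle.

Q_H ≈ 292 kJ

T_C = -83 °C → -83 + 273.15 = 190.15 K.
For a reversible cycle Q_H/Q_C = T_H/T_C, so Q_H = Q_C·T_H/T_C = 180 × 308.00/190.15 = 292 kJ.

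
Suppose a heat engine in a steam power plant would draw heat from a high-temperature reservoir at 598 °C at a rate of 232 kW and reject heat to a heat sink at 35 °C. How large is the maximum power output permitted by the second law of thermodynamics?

T_H = 598 °C → 598 + 273.15 = 871.15 K.
T_C = 35 °C → 35 + 273.15 = 308.15 K.
By the Carnot theorem, η_max = 1 − T_C/T_H = 1 − 308.15/871.15 = 0.6463.
W_max = η_max · Q_H = 0.6463 × 232 = 150 kW.

Ẇ_max ≈ 150 kW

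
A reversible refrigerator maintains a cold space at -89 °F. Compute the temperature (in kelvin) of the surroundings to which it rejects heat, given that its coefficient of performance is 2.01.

T_H ≈ 308 K

T_C = -89 °F → (-89 − 32) × 5/9 = -67.22 °C = 205.93 K.
COP_R = T_C/(T_H − T_C) ⇒ T_H = T_C·(1 + 1/COP_R) = 205.93 × (1 + 1/2.01) = 308 K.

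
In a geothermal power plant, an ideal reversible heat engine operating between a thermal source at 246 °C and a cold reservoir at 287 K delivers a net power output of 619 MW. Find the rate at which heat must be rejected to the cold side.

T_H = 246 °C → 246 + 273.15 = 519.15 K.
Carnot efficiency: η = 1 − T_C/T_H = 1 − 287.00/519.15 = 0.4472.
Since Q_C/Q_H = T_C/T_H and Q_H = W/η, Q_C = W·T_C/(T_H − T_C) = 619 × 287.00/232.15 = 765.3 MW.

Q̇_C ≈ 765.3 MW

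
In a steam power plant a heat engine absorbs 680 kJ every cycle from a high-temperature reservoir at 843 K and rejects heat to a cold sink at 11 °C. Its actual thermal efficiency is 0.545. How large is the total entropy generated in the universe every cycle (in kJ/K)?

ΔS_univ ≈ 0.2822 kJ/K

T_C = 11 °C → 11 + 273.15 = 284.15 K.
W = η·Q_H = 0.545 × 680 = 370.6 kJ, so Q_C = Q_H − W = 309.4 kJ.
The hot reservoir loses entropy Q_H/T_H = 680/843.00 = 0.8066 kJ/K; the cold reservoir gains Q_C/T_C = 309.4/284.15 = 1.089 kJ/K.
ΔS_univ = −Q_H/T_H + Q_C/T_C = 0.2822 kJ/K (> 0, since η = 0.545 < η_Carnot = 0.663).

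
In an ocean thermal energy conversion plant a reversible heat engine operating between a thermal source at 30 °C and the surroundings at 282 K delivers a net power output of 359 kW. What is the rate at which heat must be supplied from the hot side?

T_H = 30 °C → 30 + 273.15 = 303.15 K.
For a reversible engine, η = 1 − T_C/T_H = 1 − 282.00/303.15 = 0.0698.
Q_H = W/η = 359/0.0698 = 5146 kW.

Q̇_H ≈ 5146 kW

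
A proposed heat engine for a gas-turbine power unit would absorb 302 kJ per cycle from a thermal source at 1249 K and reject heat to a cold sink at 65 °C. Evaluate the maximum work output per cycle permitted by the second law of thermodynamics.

T_C = 65 °C → 65 + 273.15 = 338.15 K.
No engine can exceed the Carnot limit: η_max = 1 − T_C/T_H = 1 − 338.15/1249.00 = 0.7293.
W_max = η_max · Q_H = 0.7293 × 302 = 220 kJ.

W_max ≈ 220 kJ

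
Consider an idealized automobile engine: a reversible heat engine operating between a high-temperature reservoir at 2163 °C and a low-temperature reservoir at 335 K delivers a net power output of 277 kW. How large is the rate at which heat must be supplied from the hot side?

T_H = 2163 °C → 2163 + 273.15 = 2436.15 K.
For a reversible engine, η = 1 − T_C/T_H = 1 − 335.00/2436.15 = 0.8625.
Q_H = W/η = 277/0.8625 = 321 kW.

Q̇_H ≈ 321 kW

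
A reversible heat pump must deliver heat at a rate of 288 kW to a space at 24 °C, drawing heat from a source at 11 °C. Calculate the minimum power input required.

Ẇ_in ≈ 12.6 kW

T_H = 24 °C → 24 + 273.15 = 297.15 K.
T_C = 11 °C → 11 + 273.15 = 284.15 K.
Reversible heating COP: COP_HP = T_H/(T_H − T_C) = 297.15/13.00 = 22.8577.
W = Q_H/COP_HP = 288/22.8577 = 12.6 kW.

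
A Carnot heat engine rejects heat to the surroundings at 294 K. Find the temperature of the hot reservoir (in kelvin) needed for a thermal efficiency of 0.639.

T_H ≈ 814.4 K

From η = 1 − T_C/T_H, solving for T_H gives T_H = T_C/(1 − η) = 294.00/(1 − 0.639) = 814.4 K.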